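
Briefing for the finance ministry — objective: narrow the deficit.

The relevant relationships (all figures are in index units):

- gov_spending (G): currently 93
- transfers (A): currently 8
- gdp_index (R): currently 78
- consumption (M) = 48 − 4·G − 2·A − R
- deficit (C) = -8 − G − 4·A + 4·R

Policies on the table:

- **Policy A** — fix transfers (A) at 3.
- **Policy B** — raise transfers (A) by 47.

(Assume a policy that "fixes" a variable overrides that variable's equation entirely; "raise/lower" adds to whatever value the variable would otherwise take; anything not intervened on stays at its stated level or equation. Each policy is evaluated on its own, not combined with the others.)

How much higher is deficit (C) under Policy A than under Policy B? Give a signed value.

208

Policy A (A := 3):
  G = 93
  A = 3
  R = 78
  C = -8 − 93 − 4·3 + 4·78 = 199
Policy B (A + 47):
  G = 93
  A = 8 + 47 = 55
  R = 78
  C = -8 − 93 − 4·55 + 4·78 = -9
C: 199 − (-9) = 208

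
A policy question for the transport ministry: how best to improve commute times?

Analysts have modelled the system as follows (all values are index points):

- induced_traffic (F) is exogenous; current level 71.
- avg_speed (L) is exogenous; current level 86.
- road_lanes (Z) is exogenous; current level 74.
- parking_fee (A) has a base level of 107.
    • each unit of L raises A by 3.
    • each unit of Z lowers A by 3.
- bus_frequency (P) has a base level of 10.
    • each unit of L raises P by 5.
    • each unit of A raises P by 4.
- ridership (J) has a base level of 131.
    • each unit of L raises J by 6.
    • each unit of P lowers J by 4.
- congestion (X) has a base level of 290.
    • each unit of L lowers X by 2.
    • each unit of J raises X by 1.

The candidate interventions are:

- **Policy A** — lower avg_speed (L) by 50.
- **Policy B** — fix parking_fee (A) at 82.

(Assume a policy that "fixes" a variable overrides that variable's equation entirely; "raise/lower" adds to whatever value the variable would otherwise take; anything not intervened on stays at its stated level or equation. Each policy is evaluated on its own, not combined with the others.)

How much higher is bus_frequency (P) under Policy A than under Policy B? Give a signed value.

Policy A (L − 50):
  L = 86 − 50 = 36
  Z = 74
  A = 107 + 3·36 − 3·74 = -7
  P = 10 + 5·36 + 4·(-7) = 162
Policy B (A := 82):
  L = 86
  Z = 74
  A = 82
  P = 10 + 5·86 + 4·82 = 768
P: 162 − 768 = -606

-606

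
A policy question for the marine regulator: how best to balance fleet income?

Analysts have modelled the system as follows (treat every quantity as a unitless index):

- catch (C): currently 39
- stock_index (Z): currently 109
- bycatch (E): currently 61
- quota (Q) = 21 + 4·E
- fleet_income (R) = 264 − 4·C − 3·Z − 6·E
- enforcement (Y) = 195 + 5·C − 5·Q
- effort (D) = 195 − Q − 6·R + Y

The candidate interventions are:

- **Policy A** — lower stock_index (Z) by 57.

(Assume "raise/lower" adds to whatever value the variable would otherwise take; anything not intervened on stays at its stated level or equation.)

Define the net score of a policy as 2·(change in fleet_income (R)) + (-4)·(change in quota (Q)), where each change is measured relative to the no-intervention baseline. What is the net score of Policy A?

Baseline:
  C = 39
  Z = 109
  E = 61
  Q = 21 + 4·61 = 265
  R = 264 − 4·39 − 3·109 − 6·61 = -585
Policy A (Z − 57):
  C = 39
  Z = 109 − 57 = 52
  E = 61
  Q = 21 + 4·61 = 265
  R = 264 − 4·39 − 3·52 − 6·61 = -414
ΔR = -414 − (-585) = 171; ΔQ = 265 − 265 = 0
Score = 2·171 + (-4)·0 = 342

342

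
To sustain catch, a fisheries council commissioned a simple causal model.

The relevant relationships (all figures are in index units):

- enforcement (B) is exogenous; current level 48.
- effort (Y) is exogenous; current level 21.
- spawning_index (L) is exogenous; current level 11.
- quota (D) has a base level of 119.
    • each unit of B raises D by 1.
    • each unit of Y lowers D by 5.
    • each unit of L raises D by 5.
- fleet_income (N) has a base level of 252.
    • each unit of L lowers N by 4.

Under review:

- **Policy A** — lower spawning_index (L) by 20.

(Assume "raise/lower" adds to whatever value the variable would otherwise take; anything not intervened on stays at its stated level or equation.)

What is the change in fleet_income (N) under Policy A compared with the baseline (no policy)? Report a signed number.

Baseline:
  L = 11
  N = 252 − 4·11 = 208
Policy A (L − 20):
  L = 11 − 20 = -9
  N = 252 − 4·(-9) = 288
Change in N: 288 − 208 = 80

80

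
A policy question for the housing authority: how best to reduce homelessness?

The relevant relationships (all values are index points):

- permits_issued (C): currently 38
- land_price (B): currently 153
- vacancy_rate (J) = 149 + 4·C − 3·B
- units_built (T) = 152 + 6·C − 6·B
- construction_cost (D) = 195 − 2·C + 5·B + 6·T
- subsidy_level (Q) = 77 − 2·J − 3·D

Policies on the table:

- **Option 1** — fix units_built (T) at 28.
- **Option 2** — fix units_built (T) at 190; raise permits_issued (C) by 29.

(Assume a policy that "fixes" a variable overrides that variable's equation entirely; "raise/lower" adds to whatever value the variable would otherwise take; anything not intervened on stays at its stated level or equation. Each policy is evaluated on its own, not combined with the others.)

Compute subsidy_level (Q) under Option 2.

Option 2 (T := 190, C + 29):
  C = 38 + 29 = 67
  B = 153
  J = 149 + 4·67 − 3·153 = -42
  T = 190
  D = 195 − 2·67 + 5·153 + 6·190 = 1966
  Q = 77 − 2·(-42) − 3·1966 = -5737

-5737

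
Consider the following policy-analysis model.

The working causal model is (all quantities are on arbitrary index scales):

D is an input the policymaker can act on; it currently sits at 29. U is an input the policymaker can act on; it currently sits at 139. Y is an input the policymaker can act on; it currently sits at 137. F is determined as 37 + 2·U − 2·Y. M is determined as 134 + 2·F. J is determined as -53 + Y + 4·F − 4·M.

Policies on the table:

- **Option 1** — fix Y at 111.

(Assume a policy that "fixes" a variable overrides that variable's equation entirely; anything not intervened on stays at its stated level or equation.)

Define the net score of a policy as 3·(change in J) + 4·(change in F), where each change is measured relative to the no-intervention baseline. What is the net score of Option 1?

Baseline:
  U = 139
  Y = 137
  F = 37 + 2·139 − 2·137 = 41
  M = 134 + 2·41 = 216
  J = -53 + 137 + 4·41 − 4·216 = -616
Option 1 (Y := 111):
  U = 139
  Y = 111
  F = 37 + 2·139 − 2·111 = 93
  M = 134 + 2·93 = 320
  J = -53 + 111 + 4·93 − 4·320 = -850
ΔJ = -850 − (-616) = -234; ΔF = 93 − 41 = 52
Score = 3·(-234) + 4·52 = -494

-494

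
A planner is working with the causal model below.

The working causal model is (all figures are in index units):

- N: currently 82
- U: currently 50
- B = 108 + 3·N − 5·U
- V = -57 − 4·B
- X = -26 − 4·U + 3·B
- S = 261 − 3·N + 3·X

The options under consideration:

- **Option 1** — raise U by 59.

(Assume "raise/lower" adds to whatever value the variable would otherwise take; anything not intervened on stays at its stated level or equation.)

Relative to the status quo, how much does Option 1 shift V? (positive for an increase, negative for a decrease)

1180

Baseline:
  N = 82
  U = 50
  B = 108 + 3·82 − 5·50 = 104
  V = -57 − 4·104 = -473
Option 1 (U + 59):
  N = 82
  U = 50 + 59 = 109
  B = 108 + 3·82 − 5·109 = -191
  V = -57 − 4·(-191) = 707
Change in V: 707 − (-473) = 1180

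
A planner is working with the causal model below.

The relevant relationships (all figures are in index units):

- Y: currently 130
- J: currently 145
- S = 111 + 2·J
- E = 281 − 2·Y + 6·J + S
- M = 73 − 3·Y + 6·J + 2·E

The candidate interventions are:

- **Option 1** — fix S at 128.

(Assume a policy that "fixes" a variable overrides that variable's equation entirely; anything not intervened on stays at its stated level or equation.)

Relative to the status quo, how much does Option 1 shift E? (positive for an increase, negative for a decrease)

-273

Baseline:
  Y = 130
  J = 145
  S = 111 + 2·145 = 401
  E = 281 − 2·130 + 6·145 + 401 = 1292
Option 1 (S := 128):
  Y = 130
  J = 145
  S = 128
  E = 281 − 2·130 + 6·145 + 128 = 1019
Change in E: 1019 − 1292 = -273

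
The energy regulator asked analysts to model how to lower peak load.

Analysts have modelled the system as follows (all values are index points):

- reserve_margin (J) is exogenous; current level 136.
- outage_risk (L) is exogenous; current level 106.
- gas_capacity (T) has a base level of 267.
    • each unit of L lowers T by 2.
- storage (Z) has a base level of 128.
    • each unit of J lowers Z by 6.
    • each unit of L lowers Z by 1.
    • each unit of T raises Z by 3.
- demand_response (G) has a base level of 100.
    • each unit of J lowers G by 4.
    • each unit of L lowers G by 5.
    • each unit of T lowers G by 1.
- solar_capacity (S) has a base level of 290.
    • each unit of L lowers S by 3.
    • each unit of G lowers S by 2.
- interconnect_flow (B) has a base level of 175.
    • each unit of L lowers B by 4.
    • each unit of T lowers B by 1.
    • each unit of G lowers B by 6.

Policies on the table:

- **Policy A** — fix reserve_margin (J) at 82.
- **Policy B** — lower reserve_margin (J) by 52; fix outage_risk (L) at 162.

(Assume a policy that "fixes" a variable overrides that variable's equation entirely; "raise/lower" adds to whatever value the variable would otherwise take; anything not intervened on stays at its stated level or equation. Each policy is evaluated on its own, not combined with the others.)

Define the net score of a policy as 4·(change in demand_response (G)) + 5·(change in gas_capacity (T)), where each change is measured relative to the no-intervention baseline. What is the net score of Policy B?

Baseline:
  J = 136
  L = 106
  T = 267 − 2·106 = 55
  G = 100 − 4·136 − 5·106 − 55 = -1029
Policy B (J − 52, L := 162):
  J = 136 − 52 = 84
  L = 162
  T = 267 − 2·162 = -57
  G = 100 − 4·84 − 5·162 − (-57) = -989
ΔG = -989 − (-1029) = 40; ΔT = -57 − 55 = -112
Score = 4·40 + 5·(-112) = -400

-400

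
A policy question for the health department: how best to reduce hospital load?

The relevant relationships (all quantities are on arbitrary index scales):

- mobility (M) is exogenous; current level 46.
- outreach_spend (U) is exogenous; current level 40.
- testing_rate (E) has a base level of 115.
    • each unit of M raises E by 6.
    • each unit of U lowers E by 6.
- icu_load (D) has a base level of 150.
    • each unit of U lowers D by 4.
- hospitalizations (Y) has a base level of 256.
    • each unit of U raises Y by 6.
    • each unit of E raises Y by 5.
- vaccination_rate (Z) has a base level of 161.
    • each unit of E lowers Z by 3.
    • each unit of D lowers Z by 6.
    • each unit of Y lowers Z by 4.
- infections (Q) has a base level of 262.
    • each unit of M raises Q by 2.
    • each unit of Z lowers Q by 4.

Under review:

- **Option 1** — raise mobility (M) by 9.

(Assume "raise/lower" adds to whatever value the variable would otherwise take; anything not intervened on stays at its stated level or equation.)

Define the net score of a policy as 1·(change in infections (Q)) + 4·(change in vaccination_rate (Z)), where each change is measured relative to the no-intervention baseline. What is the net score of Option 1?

18

Baseline:
  M = 46
  U = 40
  E = 115 + 6·46 − 6·40 = 151
  D = 150 − 4·40 = -10
  Y = 256 + 6·40 + 5·151 = 1251
  Z = 161 − 3·151 − 6·(-10) − 4·1251 = -5236
  Q = 262 + 2·46 − 4·(-5236) = 21298
Option 1 (M + 9):
  M = 46 + 9 = 55
  U = 40
  E = 115 + 6·55 − 6·40 = 205
  D = 150 − 4·40 = -10
  Y = 256 + 6·40 + 5·205 = 1521
  Z = 161 − 3·205 − 6·(-10) − 4·1521 = -6478
  Q = 262 + 2·55 − 4·(-6478) = 26284
ΔQ = 26284 − 21298 = 4986; ΔZ = -6478 − (-5236) = -1242
Score = 1·4986 + 4·(-1242) = 18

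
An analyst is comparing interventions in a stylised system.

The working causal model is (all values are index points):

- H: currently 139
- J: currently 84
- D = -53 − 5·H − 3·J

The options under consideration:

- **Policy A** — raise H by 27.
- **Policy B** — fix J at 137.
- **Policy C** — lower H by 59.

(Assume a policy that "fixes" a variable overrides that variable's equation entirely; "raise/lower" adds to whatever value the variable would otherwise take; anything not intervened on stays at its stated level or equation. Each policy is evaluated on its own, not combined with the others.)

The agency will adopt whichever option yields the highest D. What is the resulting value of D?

-705

Policy A (H + 27):
  H = 139 + 27 = 166
  J = 84
  D = -53 − 5·166 − 3·84 = -1135
Policy B (J := 137):
  H = 139
  J = 137
  D = -53 − 5·139 − 3·137 = -1159
Policy C (H − 59):
  H = 139 − 59 = 80
  J = 84
  D = -53 − 5·80 − 3·84 = -705
Comparing — Policy A: D=-1135, Policy B: D=-1159, Policy C: D=-705. Highest is -705 (Policy C).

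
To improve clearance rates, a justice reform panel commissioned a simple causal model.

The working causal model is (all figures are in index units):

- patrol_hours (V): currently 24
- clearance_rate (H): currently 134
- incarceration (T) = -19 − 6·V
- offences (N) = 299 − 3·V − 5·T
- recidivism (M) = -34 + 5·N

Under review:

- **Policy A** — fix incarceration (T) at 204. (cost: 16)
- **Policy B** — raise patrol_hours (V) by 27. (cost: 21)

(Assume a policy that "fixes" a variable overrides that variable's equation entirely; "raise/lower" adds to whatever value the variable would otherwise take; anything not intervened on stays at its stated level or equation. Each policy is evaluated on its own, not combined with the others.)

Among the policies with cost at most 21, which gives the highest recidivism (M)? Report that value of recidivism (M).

Policy A (T := 204):
  V = 24
  T = 204
  N = 299 − 3·24 − 5·204 = -793
  M = -34 + 5·(-793) = -3999
Policy B (V + 27):
  V = 24 + 27 = 51
  T = -19 − 6·51 = -325
  N = 299 − 3·51 − 5·(-325) = 1771
  M = -34 + 5·1771 = 8821
Comparing — Policy A: M=-3999, Policy B: M=8821. Highest is 8821 (Policy B).

8821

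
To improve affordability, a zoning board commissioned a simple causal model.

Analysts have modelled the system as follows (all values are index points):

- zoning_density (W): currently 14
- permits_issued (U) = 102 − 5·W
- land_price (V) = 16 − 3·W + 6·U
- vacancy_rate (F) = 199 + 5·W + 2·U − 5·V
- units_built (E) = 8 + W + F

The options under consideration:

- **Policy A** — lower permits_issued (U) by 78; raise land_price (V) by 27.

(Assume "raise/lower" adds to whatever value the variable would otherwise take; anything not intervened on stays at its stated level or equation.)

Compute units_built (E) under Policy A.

Policy A (U − 78, V + 27):
  W = 14
  U = 102 − 5·14 (−78 from intervention) = -46
  V = 16 − 3·14 + 6·(-46) (+27 from intervention) = -275
  F = 199 + 5·14 + 2·(-46) − 5·(-275) = 1552
  E = 8 + 14 + 1552 = 1574

1574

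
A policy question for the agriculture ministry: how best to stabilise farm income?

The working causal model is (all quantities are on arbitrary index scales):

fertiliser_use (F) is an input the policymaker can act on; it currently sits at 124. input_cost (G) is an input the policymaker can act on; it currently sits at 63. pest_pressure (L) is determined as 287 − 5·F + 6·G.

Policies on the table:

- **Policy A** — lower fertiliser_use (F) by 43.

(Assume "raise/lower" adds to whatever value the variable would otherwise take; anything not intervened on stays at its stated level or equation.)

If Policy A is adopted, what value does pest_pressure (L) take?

Policy A (F − 43):
  F = 124 − 43 = 81
  G = 63
  L = 287 − 5·81 + 6·63 = 260

260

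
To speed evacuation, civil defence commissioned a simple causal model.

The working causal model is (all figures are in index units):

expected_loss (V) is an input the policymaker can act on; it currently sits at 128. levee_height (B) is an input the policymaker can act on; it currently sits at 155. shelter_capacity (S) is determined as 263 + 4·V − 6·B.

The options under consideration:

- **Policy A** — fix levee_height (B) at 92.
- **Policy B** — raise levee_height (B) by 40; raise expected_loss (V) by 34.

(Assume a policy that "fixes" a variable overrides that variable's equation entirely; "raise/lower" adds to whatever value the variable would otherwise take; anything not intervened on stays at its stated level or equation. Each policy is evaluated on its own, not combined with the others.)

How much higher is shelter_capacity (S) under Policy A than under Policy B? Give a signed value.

482

Policy A (B := 92):
  V = 128
  B = 92
  S = 263 + 4·128 − 6·92 = 223
Policy B (B + 40, V + 34):
  V = 128 + 34 = 162
  B = 155 + 40 = 195
  S = 263 + 4·162 − 6·195 = -259
S: 223 − (-259) = 482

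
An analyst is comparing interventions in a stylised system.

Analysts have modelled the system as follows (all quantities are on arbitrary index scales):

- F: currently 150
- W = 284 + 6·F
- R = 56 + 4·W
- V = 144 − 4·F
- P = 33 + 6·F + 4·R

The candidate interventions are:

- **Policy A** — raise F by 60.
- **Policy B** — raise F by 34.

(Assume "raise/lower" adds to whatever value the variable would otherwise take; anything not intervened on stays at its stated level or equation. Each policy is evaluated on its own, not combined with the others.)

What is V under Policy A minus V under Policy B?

-104

Policy A (F + 60):
  F = 150 + 60 = 210
  V = 144 − 4·210 = -696
Policy B (F + 34):
  F = 150 + 34 = 184
  V = 144 − 4·184 = -592
V: -696 − (-592) = -104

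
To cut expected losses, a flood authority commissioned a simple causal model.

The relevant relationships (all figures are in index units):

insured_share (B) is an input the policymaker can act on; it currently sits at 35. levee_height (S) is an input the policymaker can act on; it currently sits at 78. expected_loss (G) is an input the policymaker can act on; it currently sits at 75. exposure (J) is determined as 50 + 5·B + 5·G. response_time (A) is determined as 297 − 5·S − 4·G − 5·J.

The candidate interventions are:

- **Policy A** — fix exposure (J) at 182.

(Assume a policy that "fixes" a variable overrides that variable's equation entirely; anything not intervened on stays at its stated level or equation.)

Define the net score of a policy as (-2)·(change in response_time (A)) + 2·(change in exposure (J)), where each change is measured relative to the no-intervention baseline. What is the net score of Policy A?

-5016

Baseline:
  B = 35
  S = 78
  G = 75
  J = 50 + 5·35 + 5·75 = 600
  A = 297 − 5·78 − 4·75 − 5·600 = -3393
Policy A (J := 182):
  B = 35
  S = 78
  G = 75
  J = 182
  A = 297 − 5·78 − 4·75 − 5·182 = -1303
ΔA = -1303 − (-3393) = 2090; ΔJ = 182 − 600 = -418
Score = (-2)·2090 + 2·(-418) = -5016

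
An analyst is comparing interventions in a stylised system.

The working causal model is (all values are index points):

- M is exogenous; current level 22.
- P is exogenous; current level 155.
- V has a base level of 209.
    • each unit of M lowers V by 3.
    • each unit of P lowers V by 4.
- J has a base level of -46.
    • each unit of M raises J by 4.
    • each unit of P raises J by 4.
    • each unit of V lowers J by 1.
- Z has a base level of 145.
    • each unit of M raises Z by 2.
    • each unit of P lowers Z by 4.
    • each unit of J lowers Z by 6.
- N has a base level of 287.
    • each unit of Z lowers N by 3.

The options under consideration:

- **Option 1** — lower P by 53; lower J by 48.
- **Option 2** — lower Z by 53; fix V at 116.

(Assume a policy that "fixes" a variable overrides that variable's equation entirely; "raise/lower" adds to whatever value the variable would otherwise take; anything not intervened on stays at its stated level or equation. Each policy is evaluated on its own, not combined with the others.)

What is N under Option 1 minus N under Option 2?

Option 1 (P − 53, J − 48):
  M = 22
  P = 155 − 53 = 102
  V = 209 − 3·22 − 4·102 = -265
  J = -46 + 4·22 + 4·102 − (-265) (−48 from intervention) = 667
  Z = 145 + 2·22 − 4·102 − 6·667 = -4221
  N = 287 − 3·(-4221) = 12950
Option 2 (Z − 53, V := 116):
  M = 22
  P = 155
  V = 116
  J = -46 + 4·22 + 4·155 − 116 = 546
  Z = 145 + 2·22 − 4·155 − 6·546 (−53 from intervention) = -3760
  N = 287 − 3·(-3760) = 11567
N: 12950 − 11567 = 1383

1383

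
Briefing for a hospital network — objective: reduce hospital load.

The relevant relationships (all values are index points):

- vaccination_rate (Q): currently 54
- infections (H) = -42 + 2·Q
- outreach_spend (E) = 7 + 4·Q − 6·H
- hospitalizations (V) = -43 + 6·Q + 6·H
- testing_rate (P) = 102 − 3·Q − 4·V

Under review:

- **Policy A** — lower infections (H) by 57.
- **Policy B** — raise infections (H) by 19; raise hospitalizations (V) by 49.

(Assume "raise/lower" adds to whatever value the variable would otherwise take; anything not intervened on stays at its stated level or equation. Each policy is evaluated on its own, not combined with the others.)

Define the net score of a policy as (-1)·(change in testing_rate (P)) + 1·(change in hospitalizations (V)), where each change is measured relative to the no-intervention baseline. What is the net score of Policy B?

815

Baseline:
  Q = 54
  H = -42 + 2·54 = 66
  V = -43 + 6·54 + 6·66 = 677
  P = 102 − 3·54 − 4·677 = -2768
Policy B (H + 19, V + 49):
  Q = 54
  H = -42 + 2·54 (+19 from intervention) = 85
  V = -43 + 6·54 + 6·85 (+49 from intervention) = 840
  P = 102 − 3·54 − 4·840 = -3420
ΔP = -3420 − (-2768) = -652; ΔV = 840 − 677 = 163
Score = (-1)·(-652) + 1·163 = 815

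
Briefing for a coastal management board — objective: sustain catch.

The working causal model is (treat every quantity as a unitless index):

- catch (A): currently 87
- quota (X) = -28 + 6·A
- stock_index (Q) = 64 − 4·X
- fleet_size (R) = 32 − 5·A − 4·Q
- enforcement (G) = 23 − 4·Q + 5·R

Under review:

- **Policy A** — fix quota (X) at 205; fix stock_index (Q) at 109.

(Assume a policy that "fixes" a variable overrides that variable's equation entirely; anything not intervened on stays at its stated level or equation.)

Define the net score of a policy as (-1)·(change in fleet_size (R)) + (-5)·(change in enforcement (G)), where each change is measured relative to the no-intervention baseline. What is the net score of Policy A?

250604

Baseline:
  A = 87
  X = -28 + 6·87 = 494
  Q = 64 − 4·494 = -1912
  R = 32 − 5·87 − 4·(-1912) = 7245
  G = 23 − 4·(-1912) + 5·7245 = 43896
Policy A (X := 205, Q := 109):
  A = 87
  X = 205
  Q = 109
  R = 32 − 5·87 − 4·109 = -839
  G = 23 − 4·109 + 5·(-839) = -4608
ΔR = -839 − 7245 = -8084; ΔG = -4608 − 43896 = -48504
Score = (-1)·(-8084) + (-5)·(-48504) = 250604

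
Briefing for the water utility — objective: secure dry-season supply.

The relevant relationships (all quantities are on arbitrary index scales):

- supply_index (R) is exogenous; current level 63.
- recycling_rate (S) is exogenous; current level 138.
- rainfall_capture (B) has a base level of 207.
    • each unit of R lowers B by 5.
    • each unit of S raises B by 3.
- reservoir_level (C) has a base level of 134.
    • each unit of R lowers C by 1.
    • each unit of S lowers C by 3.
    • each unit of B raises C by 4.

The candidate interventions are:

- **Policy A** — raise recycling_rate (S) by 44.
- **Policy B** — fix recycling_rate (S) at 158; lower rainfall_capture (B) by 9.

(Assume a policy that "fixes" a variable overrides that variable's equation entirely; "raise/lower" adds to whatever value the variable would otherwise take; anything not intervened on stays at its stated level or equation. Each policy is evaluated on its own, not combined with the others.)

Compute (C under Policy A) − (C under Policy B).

Policy A (S + 44):
  R = 63
  S = 138 + 44 = 182
  B = 207 − 5·63 + 3·182 = 438
  C = 134 − 63 − 3·182 + 4·438 = 1277
Policy B (S := 158, B − 9):
  R = 63
  S = 158
  B = 207 − 5·63 + 3·158 (−9 from intervention) = 357
  C = 134 − 63 − 3·158 + 4·357 = 1025
C: 1277 − 1025 = 252

252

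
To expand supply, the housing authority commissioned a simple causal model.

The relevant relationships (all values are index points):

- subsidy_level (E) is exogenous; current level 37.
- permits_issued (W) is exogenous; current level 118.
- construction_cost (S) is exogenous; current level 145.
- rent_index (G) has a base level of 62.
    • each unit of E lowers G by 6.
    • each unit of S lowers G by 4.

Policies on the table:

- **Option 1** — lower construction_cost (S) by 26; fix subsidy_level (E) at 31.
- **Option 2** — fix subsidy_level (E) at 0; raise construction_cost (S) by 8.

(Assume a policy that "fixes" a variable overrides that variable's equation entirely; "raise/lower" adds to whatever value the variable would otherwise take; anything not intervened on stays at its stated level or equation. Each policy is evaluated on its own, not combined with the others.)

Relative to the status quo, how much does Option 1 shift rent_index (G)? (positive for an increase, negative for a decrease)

140

Baseline:
  E = 37
  S = 145
  G = 62 − 6·37 − 4·145 = -740
Option 1 (S − 26, E := 31):
  E = 31
  S = 145 − 26 = 119
  G = 62 − 6·31 − 4·119 = -600
Change in G: -600 − (-740) = 140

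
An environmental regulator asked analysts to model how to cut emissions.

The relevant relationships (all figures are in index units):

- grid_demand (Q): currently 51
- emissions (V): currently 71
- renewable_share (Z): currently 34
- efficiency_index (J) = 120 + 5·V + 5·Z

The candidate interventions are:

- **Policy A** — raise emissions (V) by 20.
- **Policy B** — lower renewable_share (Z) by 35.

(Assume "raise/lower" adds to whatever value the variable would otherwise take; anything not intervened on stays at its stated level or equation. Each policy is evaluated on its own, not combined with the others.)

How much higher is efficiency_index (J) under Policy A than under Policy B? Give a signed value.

275

Policy A (V + 20):
  V = 71 + 20 = 91
  Z = 34
  J = 120 + 5·91 + 5·34 = 745
Policy B (Z − 35):
  V = 71
  Z = 34 − 35 = -1
  J = 120 + 5·71 + 5·(-1) = 470
J: 745 − 470 = 275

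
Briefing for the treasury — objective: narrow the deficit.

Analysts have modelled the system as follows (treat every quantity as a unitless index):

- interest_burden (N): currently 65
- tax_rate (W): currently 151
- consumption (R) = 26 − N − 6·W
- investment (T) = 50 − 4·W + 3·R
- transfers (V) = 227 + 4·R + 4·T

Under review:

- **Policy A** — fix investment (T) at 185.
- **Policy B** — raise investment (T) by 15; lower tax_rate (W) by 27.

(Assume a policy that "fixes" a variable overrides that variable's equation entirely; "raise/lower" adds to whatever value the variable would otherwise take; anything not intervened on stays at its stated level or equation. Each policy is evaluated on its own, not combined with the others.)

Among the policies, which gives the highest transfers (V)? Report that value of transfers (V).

Policy A (T := 185):
  N = 65
  W = 151
  R = 26 − 65 − 6·151 = -945
  T = 185
  V = 227 + 4·(-945) + 4·185 = -2813
Policy B (T + 15, W − 27):
  N = 65
  W = 151 − 27 = 124
  R = 26 − 65 − 6·124 = -783
  T = 50 − 4·124 + 3·(-783) (+15 from intervention) = -2780
  V = 227 + 4·(-783) + 4·(-2780) = -14025
Comparing — Policy A: V=-2813, Policy B: V=-14025. Highest is -2813 (Policy A).

-2813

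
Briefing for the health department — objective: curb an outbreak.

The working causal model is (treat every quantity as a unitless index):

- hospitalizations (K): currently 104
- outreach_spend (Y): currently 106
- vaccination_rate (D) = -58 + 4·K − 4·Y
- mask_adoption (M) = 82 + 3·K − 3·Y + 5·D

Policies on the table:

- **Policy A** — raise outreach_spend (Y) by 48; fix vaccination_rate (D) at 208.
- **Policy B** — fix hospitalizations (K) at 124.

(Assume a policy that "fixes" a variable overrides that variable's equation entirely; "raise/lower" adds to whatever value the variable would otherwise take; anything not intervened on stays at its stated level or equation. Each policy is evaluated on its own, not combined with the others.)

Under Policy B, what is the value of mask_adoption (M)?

206

Policy B (K := 124):
  K = 124
  Y = 106
  D = -58 + 4·124 − 4·106 = 14
  M = 82 + 3·124 − 3·106 + 5·14 = 206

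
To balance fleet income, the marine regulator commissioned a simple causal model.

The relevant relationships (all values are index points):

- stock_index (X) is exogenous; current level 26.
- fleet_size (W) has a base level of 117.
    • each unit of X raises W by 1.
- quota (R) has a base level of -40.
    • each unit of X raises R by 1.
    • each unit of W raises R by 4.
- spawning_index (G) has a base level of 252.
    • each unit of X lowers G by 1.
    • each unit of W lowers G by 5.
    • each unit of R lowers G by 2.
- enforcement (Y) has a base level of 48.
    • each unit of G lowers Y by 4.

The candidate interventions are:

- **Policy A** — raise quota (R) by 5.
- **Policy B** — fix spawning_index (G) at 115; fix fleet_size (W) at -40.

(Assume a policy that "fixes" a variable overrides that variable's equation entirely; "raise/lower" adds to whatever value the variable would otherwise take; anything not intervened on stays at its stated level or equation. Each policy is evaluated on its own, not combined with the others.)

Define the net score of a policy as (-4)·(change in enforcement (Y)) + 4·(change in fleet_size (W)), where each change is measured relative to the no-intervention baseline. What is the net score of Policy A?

Baseline:
  X = 26
  W = 117 + 26 = 143
  R = -40 + 26 + 4·143 = 558
  G = 252 − 26 − 5·143 − 2·558 = -1605
  Y = 48 − 4·(-1605) = 6468
Policy A (R + 5):
  X = 26
  W = 117 + 26 = 143
  R = -40 + 26 + 4·143 (+5 from intervention) = 563
  G = 252 − 26 − 5·143 − 2·563 = -1615
  Y = 48 − 4·(-1615) = 6508
ΔY = 6508 − 6468 = 40; ΔW = 143 − 143 = 0
Score = (-4)·40 + 4·0 = -160

-160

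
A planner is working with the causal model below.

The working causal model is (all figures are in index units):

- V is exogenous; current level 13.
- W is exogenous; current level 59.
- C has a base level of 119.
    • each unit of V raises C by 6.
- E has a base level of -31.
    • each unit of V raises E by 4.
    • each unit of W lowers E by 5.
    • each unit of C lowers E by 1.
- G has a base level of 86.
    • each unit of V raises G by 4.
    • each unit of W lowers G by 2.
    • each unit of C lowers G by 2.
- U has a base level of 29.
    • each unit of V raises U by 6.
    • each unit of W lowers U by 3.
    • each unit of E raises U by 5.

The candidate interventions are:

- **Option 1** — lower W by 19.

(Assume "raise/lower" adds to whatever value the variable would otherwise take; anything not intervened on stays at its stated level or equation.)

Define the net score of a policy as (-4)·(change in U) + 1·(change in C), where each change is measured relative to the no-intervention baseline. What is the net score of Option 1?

-2128

Baseline:
  V = 13
  W = 59
  C = 119 + 6·13 = 197
  E = -31 + 4·13 − 5·59 − 197 = -471
  U = 29 + 6·13 − 3·59 + 5·(-471) = -2425
Option 1 (W − 19):
  V = 13
  W = 59 − 19 = 40
  C = 119 + 6·13 = 197
  E = -31 + 4·13 − 5·40 − 197 = -376
  U = 29 + 6·13 − 3·40 + 5·(-376) = -1893
ΔU = -1893 − (-2425) = 532; ΔC = 197 − 197 = 0
Score = (-4)·532 + 1·0 = -2128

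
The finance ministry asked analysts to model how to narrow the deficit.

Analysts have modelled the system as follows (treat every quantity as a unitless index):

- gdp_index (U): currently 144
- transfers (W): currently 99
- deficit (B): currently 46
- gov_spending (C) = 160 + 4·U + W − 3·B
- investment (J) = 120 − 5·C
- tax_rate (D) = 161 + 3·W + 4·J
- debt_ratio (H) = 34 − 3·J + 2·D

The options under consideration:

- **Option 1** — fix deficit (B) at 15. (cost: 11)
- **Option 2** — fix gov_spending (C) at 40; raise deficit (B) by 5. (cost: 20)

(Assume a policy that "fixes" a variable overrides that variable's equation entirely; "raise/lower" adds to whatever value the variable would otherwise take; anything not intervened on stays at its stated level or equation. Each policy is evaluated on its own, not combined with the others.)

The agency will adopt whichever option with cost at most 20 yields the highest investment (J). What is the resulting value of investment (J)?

-80

Option 1 (B := 15):
  U = 144
  W = 99
  B = 15
  C = 160 + 4·144 + 99 − 3·15 = 790
  J = 120 − 5·790 = -3830
Option 2 (C := 40, B + 5):
  U = 144
  W = 99
  B = 46 + 5 = 51
  C = 40
  J = 120 − 5·40 = -80
Comparing — Option 1: J=-3830, Option 2: J=-80. Highest is -80 (Option 2).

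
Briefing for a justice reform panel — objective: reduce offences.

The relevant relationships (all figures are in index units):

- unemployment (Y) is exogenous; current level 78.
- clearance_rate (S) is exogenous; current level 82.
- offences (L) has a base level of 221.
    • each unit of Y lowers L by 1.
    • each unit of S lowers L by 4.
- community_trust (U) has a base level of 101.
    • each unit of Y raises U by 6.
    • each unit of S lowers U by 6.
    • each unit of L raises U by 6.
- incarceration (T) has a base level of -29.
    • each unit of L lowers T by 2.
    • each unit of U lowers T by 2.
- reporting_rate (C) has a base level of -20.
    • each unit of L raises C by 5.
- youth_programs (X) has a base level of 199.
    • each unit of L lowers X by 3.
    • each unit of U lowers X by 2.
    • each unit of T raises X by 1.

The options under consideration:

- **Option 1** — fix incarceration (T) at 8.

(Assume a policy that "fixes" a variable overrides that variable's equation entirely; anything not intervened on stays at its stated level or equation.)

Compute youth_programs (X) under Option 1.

Option 1 (T := 8):
  Y = 78
  S = 82
  L = 221 − 78 − 4·82 = -185
  U = 101 + 6·78 − 6·82 + 6·(-185) = -1033
  T = 8
  X = 199 − 3·(-185) − 2·(-1033) + 8 = 2828

2828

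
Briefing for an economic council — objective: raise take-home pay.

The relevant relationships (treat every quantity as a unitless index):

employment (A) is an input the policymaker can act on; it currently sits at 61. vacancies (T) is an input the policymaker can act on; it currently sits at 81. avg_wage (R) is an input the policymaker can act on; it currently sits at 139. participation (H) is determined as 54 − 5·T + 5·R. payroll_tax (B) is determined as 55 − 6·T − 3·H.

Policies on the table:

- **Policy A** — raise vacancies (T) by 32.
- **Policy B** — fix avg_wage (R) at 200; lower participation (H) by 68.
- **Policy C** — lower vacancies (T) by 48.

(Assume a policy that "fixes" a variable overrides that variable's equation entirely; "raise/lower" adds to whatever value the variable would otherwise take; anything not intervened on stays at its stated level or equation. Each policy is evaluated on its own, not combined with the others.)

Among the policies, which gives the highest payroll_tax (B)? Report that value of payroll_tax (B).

Policy A (T + 32):
  T = 81 + 32 = 113
  R = 139
  H = 54 − 5·113 + 5·139 = 184
  B = 55 − 6·113 − 3·184 = -1175
Policy B (R := 200, H − 68):
  T = 81
  R = 200
  H = 54 − 5·81 + 5·200 (−68 from intervention) = 581
  B = 55 − 6·81 − 3·581 = -2174
Policy C (T − 48):
  T = 81 − 48 = 33
  R = 139
  H = 54 − 5·33 + 5·139 = 584
  B = 55 − 6·33 − 3·584 = -1895
Comparing — Policy A: B=-1175, Policy B: B=-2174, Policy C: B=-1895. Highest is -1175 (Policy A).

-1175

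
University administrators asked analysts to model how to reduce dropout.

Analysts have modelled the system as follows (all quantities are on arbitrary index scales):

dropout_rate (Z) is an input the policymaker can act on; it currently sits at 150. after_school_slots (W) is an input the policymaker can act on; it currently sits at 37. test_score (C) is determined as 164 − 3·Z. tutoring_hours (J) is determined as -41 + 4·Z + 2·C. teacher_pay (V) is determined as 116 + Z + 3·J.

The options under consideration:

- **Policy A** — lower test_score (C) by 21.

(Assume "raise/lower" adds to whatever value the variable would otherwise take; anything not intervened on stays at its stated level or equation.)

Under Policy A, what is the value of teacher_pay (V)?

101

Policy A (C − 21):
  Z = 150
  C = 164 − 3·150 (−21 from intervention) = -307
  J = -41 + 4·150 + 2·(-307) = -55
  V = 116 + 150 + 3·(-55) = 101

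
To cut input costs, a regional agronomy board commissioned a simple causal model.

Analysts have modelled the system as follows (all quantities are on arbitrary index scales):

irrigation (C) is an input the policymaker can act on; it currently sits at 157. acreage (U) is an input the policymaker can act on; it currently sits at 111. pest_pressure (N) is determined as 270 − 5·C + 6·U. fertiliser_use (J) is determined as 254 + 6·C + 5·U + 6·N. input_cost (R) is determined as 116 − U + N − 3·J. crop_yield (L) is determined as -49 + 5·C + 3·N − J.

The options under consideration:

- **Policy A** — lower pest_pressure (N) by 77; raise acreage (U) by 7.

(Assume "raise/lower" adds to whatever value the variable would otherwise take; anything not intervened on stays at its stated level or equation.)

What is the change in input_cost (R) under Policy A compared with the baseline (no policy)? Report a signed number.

483

Baseline:
  C = 157
  U = 111
  N = 270 − 5·157 + 6·111 = 151
  J = 254 + 6·157 + 5·111 + 6·151 = 2657
  R = 116 − 111 + 151 − 3·2657 = -7815
Policy A (N − 77, U + 7):
  C = 157
  U = 111 + 7 = 118
  N = 270 − 5·157 + 6·118 (−77 from intervention) = 116
  J = 254 + 6·157 + 5·118 + 6·116 = 2482
  R = 116 − 118 + 116 − 3·2482 = -7332
Change in R: -7332 − (-7815) = 483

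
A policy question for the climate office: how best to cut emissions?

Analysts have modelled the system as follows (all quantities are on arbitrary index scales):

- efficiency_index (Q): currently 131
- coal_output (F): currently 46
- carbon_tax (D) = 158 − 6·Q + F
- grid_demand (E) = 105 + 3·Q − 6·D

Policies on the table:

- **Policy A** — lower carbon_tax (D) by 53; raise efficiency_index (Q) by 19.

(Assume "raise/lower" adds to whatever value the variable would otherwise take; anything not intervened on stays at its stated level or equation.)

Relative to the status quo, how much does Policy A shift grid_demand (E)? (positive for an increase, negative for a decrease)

Baseline:
  Q = 131
  F = 46
  D = 158 − 6·131 + 46 = -582
  E = 105 + 3·131 − 6·(-582) = 3990
Policy A (D − 53, Q + 19):
  Q = 131 + 19 = 150
  F = 46
  D = 158 − 6·150 + 46 (−53 from intervention) = -749
  E = 105 + 3·150 − 6·(-749) = 5049
Change in E: 5049 − 3990 = 1059

1059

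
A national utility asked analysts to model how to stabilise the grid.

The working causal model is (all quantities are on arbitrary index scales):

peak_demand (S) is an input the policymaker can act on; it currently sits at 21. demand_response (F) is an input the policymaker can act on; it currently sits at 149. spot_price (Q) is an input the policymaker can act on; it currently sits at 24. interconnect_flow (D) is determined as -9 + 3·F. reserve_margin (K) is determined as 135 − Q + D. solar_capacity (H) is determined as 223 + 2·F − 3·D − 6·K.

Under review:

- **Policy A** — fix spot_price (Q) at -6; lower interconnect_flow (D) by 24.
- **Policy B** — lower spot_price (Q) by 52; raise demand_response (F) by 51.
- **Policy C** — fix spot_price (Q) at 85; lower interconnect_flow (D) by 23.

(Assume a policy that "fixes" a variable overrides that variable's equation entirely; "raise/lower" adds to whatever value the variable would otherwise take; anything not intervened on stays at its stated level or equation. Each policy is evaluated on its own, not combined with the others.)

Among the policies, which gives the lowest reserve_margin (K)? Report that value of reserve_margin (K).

Policy A (Q := -6, D − 24):
  F = 149
  Q = -6
  D = -9 + 3·149 (−24 from intervention) = 414
  K = 135 − (-6) + 414 = 555
Policy B (Q − 52, F + 51):
  F = 149 + 51 = 200
  Q = 24 − 52 = -28
  D = -9 + 3·200 = 591
  K = 135 − (-28) + 591 = 754
Policy C (Q := 85, D − 23):
  F = 149
  Q = 85
  D = -9 + 3·149 (−23 from intervention) = 415
  K = 135 − 85 + 415 = 465
Comparing — Policy A: K=555, Policy B: K=754, Policy C: K=465. Lowest is 465 (Policy C).

465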